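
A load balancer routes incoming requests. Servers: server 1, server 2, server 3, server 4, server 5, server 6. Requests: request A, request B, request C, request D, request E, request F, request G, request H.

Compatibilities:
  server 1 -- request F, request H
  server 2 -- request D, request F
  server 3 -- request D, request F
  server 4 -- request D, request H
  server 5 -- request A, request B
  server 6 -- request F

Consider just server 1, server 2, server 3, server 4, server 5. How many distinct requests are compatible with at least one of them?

5

The union of neighbours of {server 1, server 2, server 3, server 4, server 5} is {request A, request B, request D, request F, request H}, which has 5 elements.
Since |N(S)| = 5 ≥ |S| = 5, Hall's condition holds for this subset.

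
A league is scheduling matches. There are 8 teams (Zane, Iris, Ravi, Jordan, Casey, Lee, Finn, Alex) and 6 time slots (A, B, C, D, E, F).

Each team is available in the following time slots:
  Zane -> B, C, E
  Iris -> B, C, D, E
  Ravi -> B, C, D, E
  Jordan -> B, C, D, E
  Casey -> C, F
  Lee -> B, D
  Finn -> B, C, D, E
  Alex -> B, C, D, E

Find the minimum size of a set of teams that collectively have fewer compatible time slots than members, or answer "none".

5

Take S = {Zane, Iris, Ravi, Jordan, Lee}. Its neighbourhood is {B, C, D, E}, so |N(S)| = 4 < |S| = 5.
Every subset of size less than 5 has at least as many neighbours as members, so 5 is the minimum.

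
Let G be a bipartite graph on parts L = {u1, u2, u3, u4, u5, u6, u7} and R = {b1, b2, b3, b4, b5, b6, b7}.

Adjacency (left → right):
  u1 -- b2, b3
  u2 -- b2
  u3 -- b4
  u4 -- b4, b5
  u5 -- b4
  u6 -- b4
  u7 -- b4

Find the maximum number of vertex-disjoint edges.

4

For example, pair u1→b3, u2→b2, u3→b4, u4→b5.
The set {u3, u5, u6, u7} has only 1 neighbour ({b4}), so by Hall's theorem at most 4 of the 7 left vertices can be matched.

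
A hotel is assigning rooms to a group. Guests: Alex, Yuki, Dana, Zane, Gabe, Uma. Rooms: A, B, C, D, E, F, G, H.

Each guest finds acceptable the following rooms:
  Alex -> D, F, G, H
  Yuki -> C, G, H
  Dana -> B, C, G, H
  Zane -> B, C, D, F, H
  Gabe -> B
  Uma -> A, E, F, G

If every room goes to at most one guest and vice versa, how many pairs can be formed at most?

For example, pair Alex→F, Yuki→G, Dana→C, Zane→H, Gabe→B, Uma→E.
All 6 guests are matched, so no larger matching exists.

6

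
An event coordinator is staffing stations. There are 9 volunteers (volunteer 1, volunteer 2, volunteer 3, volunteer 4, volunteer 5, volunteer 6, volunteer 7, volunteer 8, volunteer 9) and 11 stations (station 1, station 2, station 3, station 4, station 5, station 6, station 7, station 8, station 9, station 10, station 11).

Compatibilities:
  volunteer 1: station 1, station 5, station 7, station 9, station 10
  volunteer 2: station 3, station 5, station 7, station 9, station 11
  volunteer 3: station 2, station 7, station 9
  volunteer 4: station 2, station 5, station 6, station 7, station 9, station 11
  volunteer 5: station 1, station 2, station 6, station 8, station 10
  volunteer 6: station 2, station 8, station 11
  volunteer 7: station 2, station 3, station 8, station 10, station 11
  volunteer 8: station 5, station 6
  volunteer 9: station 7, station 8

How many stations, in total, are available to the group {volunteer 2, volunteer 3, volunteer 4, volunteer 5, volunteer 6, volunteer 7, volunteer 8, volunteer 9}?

10

The union of neighbours of {volunteer 2, volunteer 3, volunteer 4, volunteer 5, volunteer 6, volunteer 7, volunteer 8, volunteer 9} is {station 1, station 2, station 3, station 5, station 6, station 7, station 8, station 9, station 10, station 11}, which has 10 elements.
Since |N(S)| = 10 ≥ |S| = 8, Hall's condition holds for this subset.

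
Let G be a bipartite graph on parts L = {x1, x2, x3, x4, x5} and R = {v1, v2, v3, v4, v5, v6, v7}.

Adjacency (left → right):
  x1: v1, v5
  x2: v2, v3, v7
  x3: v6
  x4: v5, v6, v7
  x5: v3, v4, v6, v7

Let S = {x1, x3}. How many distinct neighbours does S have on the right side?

3

The union of neighbours of {x1, x3} is {v1, v5, v6}, which has 3 elements.
Since |N(S)| = 3 ≥ |S| = 2, Hall's condition holds for this subset.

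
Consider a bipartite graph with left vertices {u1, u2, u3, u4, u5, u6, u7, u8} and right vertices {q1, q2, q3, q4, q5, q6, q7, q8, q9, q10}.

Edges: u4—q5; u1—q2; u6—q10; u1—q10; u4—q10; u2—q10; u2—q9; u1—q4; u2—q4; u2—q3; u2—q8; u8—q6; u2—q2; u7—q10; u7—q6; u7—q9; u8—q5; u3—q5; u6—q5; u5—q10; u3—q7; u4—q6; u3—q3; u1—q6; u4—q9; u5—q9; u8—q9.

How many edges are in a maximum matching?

For example, pair u1-q2, u2-q4, u3-q7, u4-q6, u5-q9, u6-q5, u7-q10.
The set {u4, u5, u6, u7, u8} has only 4 neighbours ({q10, q5, q6, q9}), so by Hall's theorem at most 7 of the 8 left vertices can be matched.

7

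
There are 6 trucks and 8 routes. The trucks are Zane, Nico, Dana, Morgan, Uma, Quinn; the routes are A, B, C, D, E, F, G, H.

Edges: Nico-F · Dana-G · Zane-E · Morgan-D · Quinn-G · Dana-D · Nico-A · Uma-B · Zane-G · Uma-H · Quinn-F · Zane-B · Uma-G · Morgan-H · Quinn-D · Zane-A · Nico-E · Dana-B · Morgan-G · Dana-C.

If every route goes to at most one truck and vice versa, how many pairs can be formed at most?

One maximum matching: Zane→B, Nico→E, Dana→C, Morgan→D, Uma→G, Quinn→F.
This saturates every truck, so 6 is the maximum.

6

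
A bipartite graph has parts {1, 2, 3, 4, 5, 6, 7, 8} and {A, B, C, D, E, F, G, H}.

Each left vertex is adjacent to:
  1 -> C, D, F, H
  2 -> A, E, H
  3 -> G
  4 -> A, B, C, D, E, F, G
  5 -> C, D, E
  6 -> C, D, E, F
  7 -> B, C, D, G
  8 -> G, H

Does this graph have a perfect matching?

For example, pair 1–F, 2–E, 3–G, 4–A, 5–D, 6–C, 7–B, 8–H.
All 8 left vertices are covered.

Yes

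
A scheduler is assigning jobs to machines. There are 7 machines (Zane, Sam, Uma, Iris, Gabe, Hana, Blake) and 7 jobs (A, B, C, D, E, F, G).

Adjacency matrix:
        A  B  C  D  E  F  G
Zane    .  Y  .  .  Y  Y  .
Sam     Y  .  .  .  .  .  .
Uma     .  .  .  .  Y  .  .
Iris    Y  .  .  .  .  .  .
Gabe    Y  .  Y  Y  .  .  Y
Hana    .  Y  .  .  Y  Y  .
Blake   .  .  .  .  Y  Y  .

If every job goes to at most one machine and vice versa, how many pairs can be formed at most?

5

For example, pair Zane-F, Sam-A, Uma-E, Gabe-G, Hana-B.
The set {Zane, Sam, Uma, Iris, Hana, Blake} has only 4 neighbours ({A, B, E, F}), so by Hall's theorem at most 5 of the 7 machines can be matched.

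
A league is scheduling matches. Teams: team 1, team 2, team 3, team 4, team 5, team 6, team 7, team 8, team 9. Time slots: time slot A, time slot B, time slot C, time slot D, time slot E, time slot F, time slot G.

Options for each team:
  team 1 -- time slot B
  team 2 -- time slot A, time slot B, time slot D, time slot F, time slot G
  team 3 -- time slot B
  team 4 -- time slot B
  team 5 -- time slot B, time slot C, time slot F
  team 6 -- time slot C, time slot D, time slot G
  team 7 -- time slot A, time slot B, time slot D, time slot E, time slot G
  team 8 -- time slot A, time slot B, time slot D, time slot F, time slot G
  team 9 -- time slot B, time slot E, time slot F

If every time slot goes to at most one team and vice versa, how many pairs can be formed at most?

7

A valid assignment of size 7: team 1–time slot B, team 2–time slot G, team 5–time slot C, team 6–time slot D, team 7–time slot E, team 8–time slot A, team 9–time slot F.
The set {team 1, team 3, team 4} has only 1 neighbour ({time slot B}), so by Hall's theorem at most 7 of the 9 teams can be matched.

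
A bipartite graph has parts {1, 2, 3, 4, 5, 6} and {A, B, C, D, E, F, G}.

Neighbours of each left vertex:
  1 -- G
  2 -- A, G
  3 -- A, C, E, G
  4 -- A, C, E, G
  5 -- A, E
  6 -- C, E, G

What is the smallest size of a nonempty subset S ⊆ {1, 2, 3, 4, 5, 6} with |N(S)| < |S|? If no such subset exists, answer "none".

Take S = {1, 2, 3, 4, 5}. Its neighbourhood is {A, C, E, G}, so |N(S)| = 4 < |S| = 5.
Every subset of size less than 5 has at least as many neighbours as members, so 5 is the minimum.

5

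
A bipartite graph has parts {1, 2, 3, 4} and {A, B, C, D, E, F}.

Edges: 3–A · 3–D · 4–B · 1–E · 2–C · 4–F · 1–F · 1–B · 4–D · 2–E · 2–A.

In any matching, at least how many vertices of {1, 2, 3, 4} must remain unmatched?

A valid assignment of size 4: 1–E, 2–C, 3–D, 4–B.
All 4 left vertices are matched, so no larger matching exists.
That matches 4 of the 4, leaving 0 unmatched; no matching can do better.

0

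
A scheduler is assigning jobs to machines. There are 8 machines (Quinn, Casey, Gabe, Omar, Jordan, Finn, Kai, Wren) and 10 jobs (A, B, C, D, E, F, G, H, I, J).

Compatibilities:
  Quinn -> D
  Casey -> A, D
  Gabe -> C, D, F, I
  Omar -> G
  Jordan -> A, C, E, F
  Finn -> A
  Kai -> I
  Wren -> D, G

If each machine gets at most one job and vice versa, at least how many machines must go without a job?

2

A valid assignment of size 6: Quinn-D, Casey-A, Gabe-F, Omar-G, Jordan-E, Kai-I.
The set {Quinn, Casey, Omar, Finn, Wren} has only 3 neighbours ({A, D, G}), so by Hall's theorem at most 6 of the 8 machines can be matched.
That matches 6 of the 8, leaving 2 unmatched; no matching can do better.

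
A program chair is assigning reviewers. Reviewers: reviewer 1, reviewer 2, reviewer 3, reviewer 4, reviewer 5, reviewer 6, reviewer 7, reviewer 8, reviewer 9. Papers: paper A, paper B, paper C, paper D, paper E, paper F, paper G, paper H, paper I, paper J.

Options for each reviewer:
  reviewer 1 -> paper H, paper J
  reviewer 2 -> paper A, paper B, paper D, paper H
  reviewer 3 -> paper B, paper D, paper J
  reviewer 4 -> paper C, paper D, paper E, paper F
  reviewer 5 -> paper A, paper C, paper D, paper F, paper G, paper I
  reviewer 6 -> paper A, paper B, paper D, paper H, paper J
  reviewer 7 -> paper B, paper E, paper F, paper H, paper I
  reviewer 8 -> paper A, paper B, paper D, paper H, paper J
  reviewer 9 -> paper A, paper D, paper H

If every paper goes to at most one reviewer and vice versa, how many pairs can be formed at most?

A valid assignment of size 8: reviewer 1→paper H, reviewer 2→paper A, reviewer 3→paper D, reviewer 4→paper C, reviewer 5→paper G, reviewer 6→paper J, reviewer 7→paper I, reviewer 8→paper B.
The set {reviewer 1, reviewer 2, reviewer 3, reviewer 6, reviewer 8, reviewer 9} has only 5 neighbours ({paper A, paper B, paper D, paper H, paper J}), so by Hall's theorem at most 8 of the 9 reviewers can be matched.

8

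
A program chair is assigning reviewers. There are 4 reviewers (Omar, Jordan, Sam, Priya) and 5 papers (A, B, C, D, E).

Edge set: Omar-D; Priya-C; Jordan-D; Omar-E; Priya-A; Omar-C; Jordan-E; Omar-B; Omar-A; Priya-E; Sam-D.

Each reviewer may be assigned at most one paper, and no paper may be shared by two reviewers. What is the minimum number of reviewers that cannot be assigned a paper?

0

A valid assignment of size 4: Omar–A, Jordan–E, Sam–D, Priya–C.
All 4 reviewers are matched, so no larger matching exists.
That matches 4 of the 4, leaving 0 unmatched; no matching can do better.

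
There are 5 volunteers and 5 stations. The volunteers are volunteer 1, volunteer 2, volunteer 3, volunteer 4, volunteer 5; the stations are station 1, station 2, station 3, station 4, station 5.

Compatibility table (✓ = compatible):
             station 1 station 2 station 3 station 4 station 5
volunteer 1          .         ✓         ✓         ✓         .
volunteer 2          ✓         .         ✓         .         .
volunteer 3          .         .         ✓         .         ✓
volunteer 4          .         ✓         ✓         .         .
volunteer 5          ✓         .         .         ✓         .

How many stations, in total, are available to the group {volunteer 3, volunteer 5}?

The union of neighbours of {volunteer 3, volunteer 5} is {station 1, station 3, station 4, station 5}, which has 4 elements.
Since |N(S)| = 4 ≥ |S| = 2, Hall's condition holds for this subset.

4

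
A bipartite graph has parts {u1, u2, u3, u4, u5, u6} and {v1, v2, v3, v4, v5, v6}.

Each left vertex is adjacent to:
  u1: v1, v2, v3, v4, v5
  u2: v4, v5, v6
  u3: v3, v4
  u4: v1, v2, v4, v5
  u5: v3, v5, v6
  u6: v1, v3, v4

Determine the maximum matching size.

A valid assignment of size 6: u1→v3, u2→v6, u3→v4, u4→v2, u5→v5, u6→v1.
This saturates every left vertex, so 6 is the maximum.

6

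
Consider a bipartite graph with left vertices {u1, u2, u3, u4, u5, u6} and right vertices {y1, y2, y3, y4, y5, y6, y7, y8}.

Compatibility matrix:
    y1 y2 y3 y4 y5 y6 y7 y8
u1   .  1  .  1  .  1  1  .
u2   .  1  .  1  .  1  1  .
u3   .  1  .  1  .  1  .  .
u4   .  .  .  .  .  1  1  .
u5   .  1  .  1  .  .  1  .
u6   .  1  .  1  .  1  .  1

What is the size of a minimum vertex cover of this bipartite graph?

A maximum matching has 5 edges (e.g. u1–y2, u2–y4, u3–y6, u4–y7, u6–y8).
By König's theorem the minimum vertex cover has the same size. One such cover is {u6, y2, y4, y6, y7}.

5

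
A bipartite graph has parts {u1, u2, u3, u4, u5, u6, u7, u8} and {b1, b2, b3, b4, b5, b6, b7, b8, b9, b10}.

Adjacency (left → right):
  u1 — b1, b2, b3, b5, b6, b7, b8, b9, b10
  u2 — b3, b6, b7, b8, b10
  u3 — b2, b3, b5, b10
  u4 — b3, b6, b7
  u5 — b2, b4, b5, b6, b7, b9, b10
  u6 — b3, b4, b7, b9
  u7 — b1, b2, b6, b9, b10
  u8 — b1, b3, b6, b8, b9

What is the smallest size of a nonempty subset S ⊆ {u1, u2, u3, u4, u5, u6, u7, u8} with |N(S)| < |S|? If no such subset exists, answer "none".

none

A matching saturating every left vertex exists, for instance u1→b5, u2→b8, u3→b2, u4→b3, u5→b4, u6→b7, u7→b6, u8→b1.
By Hall's marriage theorem, this means |N(S)| ≥ |S| for every subset S, so no violating subset exists.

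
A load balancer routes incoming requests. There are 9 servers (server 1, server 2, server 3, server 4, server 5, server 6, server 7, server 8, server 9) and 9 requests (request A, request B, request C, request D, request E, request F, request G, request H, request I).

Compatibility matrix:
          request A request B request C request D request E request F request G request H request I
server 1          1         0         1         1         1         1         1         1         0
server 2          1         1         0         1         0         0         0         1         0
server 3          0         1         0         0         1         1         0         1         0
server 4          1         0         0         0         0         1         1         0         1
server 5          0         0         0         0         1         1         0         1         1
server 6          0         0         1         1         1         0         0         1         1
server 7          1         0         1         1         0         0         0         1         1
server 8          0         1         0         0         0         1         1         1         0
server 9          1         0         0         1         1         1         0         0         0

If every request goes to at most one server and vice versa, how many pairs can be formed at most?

9

A valid assignment of size 9: server 1-request G, server 2-request B, server 3-request E, server 4-request A, server 5-request I, server 6-request C, server 7-request D, server 8-request H, server 9-request F.
All 9 servers are matched, so no larger matching exists.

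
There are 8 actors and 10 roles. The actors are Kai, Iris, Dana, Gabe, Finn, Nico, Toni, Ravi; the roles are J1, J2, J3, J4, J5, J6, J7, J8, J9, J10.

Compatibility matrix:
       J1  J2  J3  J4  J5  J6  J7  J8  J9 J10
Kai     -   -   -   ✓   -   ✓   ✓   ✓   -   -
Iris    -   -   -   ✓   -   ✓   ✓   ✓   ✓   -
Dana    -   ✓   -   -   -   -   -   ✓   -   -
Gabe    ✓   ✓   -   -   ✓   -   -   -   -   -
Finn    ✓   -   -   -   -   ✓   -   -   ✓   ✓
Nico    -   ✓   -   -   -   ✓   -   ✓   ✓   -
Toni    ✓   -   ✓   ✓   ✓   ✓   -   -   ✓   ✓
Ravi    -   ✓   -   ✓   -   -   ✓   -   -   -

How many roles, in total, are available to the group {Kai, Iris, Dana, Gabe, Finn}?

9

The union of neighbours of {Kai, Iris, Dana, Gabe, Finn} is {J1, J2, J4, J5, J6, J7, J8, J9, J10}, which has 9 elements.
Since |N(S)| = 9 ≥ |S| = 5, Hall's condition holds for this subset.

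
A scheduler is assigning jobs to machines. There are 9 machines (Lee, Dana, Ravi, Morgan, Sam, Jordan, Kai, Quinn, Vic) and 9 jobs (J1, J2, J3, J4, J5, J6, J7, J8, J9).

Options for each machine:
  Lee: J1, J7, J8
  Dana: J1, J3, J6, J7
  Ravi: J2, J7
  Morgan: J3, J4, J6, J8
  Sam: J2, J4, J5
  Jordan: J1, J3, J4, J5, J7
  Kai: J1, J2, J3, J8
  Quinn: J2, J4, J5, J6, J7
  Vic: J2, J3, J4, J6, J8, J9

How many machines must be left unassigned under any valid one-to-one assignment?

0

For example, pair Lee→J7, Dana→J1, Ravi→J2, Morgan→J3, Sam→J4, Jordan→J5, Kai→J8, Quinn→J6, Vic→J9.
This saturates every machine, so 9 is the maximum.
That matches 9 of the 9, leaving 0 unmatched; no matching can do better.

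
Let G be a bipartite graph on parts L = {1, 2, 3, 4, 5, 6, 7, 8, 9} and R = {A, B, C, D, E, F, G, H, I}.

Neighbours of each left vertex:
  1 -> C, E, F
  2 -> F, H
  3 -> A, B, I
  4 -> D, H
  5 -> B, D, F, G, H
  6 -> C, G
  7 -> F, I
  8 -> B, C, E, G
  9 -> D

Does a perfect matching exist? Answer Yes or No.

Yes

For example, pair 1→E, 2→F, 3→A, 4→H, 5→G, 6→C, 7→I, 8→B, 9→D.
Every left vertex is matched, so this is a perfect matching.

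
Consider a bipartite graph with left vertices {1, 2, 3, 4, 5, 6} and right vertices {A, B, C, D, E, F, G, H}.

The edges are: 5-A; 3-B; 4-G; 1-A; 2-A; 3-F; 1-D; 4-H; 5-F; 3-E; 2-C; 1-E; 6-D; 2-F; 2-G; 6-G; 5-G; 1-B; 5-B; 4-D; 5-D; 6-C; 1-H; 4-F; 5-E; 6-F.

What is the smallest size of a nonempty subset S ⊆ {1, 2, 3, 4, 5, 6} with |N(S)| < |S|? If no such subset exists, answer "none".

A matching saturating every left vertex exists, for instance 1→A, 2→C, 3→B, 4→D, 5→G, 6→F.
By Hall's marriage theorem, this means |N(S)| ≥ |S| for every subset S, so no violating subset exists.

none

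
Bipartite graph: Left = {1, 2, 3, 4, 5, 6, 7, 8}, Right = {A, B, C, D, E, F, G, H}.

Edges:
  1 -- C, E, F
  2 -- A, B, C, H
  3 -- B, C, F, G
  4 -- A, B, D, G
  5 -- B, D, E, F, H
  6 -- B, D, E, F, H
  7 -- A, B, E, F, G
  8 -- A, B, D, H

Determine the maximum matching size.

8

One maximum matching: 1-E, 2-C, 3-F, 4-G, 5-D, 6-H, 7-A, 8-B.
All 8 left vertices are matched, so no larger matching exists.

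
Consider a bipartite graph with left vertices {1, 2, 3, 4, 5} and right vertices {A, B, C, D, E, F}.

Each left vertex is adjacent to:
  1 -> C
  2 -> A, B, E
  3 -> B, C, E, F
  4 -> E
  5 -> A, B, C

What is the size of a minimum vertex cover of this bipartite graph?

5

{1, 2, 3, 4, 5} is a vertex cover of size 5: every edge has an endpoint in this set.
No smaller cover exists because 1–C, 2–A, 3–F, 4–E, 5–B is a matching of size 5, and a cover must include an endpoint of each of these disjoint edges (König's theorem).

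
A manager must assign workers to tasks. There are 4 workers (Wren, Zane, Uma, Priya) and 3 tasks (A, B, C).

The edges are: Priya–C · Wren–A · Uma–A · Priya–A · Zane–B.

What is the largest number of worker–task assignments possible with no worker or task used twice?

One maximum matching: Wren–A, Zane–B, Priya–C.
The set {Wren, Uma} has only 1 neighbour ({A}), so by Hall's theorem at most 3 of the 4 workers can be matched.

3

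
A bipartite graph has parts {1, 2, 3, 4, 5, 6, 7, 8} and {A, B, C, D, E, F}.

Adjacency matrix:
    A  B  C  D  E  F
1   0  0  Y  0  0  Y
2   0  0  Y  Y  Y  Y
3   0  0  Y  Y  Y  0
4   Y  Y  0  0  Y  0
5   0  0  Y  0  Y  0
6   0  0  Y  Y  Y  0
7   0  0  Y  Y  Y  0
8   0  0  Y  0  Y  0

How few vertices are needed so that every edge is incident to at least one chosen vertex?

{4, C, D, E, F} is a vertex cover of size 5: every edge has an endpoint in this set.
No smaller cover exists because 1–F, 2–D, 3–C, 4–B, 5–E is a matching of size 5, and a cover must include an endpoint of each of these disjoint edges (König's theorem).

5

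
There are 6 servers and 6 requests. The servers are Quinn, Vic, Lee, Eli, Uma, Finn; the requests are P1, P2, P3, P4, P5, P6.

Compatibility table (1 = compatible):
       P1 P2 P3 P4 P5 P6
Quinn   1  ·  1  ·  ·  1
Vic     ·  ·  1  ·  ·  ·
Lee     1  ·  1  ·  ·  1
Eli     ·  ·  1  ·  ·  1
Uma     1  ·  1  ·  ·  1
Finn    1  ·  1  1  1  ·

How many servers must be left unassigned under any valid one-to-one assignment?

2

A valid assignment of size 4: Quinn-P6, Vic-P3, Lee-P1, Finn-P5.
The set {Quinn, Vic, Lee, Eli, Uma} has only 3 neighbours ({P1, P3, P6}), so by Hall's theorem at most 4 of the 6 servers can be matched.
That matches 4 of the 6, leaving 2 unmatched; no matching can do better.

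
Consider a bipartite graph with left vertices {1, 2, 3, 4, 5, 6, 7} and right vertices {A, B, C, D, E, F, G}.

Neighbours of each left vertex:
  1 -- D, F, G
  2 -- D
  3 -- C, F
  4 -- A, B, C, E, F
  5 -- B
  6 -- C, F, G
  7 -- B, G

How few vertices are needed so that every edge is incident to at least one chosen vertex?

{4, B, C, D, F, G} is a vertex cover of size 6: every edge has an endpoint in this set.
No smaller cover exists because 1–G, 2–D, 3–C, 4–A, 5–B, 6–F is a matching of size 6, and a cover must include an endpoint of each of these disjoint edges (König's theorem).

6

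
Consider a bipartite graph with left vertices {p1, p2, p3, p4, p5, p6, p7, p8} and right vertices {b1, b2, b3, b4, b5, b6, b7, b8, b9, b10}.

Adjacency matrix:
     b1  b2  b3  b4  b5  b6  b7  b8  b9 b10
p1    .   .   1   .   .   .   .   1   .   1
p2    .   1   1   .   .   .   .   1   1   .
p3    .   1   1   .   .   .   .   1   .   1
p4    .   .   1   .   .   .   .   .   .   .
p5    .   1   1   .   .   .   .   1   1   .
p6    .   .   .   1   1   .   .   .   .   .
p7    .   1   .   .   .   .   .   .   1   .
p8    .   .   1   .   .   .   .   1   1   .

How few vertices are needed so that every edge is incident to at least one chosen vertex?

6

{p6, b2, b3, b8, b9, b10} is a vertex cover of size 6: every edge has an endpoint in this set.
No smaller cover exists because p1–b10, p2–b9, p3–b2, p4–b3, p5–b8, p6–b5 is a matching of size 6, and a cover must include an endpoint of each of these disjoint edges (König's theorem).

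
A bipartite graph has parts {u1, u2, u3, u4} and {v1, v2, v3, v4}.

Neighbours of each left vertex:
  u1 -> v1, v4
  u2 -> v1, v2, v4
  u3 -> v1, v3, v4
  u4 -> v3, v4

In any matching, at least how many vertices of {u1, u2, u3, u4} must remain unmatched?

A valid assignment of size 4: u1→v1, u2→v2, u3→v3, u4→v4.
All 4 left vertices are matched, so no larger matching exists.
That matches 4 of the 4, leaving 0 unmatched; no matching can do better.

0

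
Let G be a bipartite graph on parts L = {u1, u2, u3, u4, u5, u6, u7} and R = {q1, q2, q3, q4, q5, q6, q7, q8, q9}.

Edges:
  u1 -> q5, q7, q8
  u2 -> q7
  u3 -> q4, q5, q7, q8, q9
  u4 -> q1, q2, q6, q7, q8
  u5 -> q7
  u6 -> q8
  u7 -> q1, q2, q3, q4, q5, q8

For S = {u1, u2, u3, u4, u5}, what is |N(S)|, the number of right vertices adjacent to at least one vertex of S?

The union of neighbours of {u1, u2, u3, u4, u5} is {q1, q2, q4, q5, q6, q7, q8, q9}, which has 8 elements.
Since |N(S)| = 8 ≥ |S| = 5, Hall's condition holds for this subset.

8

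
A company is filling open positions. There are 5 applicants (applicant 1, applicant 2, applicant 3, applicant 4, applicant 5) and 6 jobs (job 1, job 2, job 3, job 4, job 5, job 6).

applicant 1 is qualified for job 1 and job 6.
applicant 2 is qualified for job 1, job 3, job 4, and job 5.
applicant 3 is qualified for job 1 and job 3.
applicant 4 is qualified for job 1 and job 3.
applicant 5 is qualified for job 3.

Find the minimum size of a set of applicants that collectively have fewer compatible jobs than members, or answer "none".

Take S = {applicant 3, applicant 4, applicant 5}. Its neighbourhood is {job 1, job 3}, so |N(S)| = 2 < |S| = 3.
Every subset of size less than 3 has at least as many neighbours as members, so 3 is the minimum.

3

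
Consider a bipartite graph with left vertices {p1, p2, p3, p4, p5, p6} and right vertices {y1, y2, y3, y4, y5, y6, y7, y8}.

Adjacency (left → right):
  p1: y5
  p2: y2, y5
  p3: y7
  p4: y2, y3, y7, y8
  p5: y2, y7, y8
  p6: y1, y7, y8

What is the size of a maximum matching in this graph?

6

A valid assignment of size 6: p1–y5, p2–y2, p3–y7, p4–y3, p5–y8, p6–y1.
All 6 left vertices are matched, so no larger matching exists.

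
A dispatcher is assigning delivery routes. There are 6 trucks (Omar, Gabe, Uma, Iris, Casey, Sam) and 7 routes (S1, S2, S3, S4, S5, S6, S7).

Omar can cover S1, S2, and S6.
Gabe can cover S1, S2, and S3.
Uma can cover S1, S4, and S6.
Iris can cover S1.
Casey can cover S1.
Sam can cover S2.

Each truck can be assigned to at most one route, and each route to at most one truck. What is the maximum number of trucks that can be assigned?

For example, pair Omar–S6, Gabe–S3, Uma–S4, Iris–S1, Sam–S2.
The set {Iris, Casey} has only 1 neighbour ({S1}), so by Hall's theorem at most 5 of the 6 trucks can be matched.

5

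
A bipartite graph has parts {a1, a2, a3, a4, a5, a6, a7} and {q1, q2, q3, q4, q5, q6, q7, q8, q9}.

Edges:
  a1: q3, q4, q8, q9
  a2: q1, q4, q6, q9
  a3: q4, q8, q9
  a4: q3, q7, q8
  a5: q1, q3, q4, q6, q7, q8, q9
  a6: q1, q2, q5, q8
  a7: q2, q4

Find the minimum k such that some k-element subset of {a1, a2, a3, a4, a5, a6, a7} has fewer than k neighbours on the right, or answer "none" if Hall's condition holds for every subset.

none

A matching saturating every left vertex exists, for instance a1→q3, a2→q4, a3→q9, a4→q7, a5→q6, a6→q8, a7→q2.
By Hall's marriage theorem, this means |N(S)| ≥ |S| for every subset S, so no violating subset exists.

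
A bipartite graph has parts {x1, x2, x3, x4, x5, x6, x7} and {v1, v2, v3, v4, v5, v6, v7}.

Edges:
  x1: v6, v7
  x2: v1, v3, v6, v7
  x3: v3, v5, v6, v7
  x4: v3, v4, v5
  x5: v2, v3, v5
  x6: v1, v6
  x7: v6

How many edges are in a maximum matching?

7

A valid assignment of size 7: x1–v7, x2–v3, x3–v5, x4–v4, x5–v2, x6–v1, x7–v6.
All 7 left vertices are matched, so no larger matching exists.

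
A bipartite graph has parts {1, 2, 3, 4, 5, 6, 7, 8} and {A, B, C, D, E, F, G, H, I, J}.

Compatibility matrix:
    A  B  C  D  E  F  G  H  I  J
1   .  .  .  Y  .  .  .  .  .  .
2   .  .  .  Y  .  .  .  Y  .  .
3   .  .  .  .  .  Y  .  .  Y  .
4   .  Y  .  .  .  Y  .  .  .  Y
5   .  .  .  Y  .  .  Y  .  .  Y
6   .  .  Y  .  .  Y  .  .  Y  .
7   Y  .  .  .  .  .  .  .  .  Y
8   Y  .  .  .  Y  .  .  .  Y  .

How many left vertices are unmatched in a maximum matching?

One maximum matching: 1-D, 2-H, 3-F, 4-B, 5-G, 6-C, 7-J, 8-I.
This saturates every left vertex, so 8 is the maximum.
That matches 8 of the 8, leaving 0 unmatched; no matching can do better.

0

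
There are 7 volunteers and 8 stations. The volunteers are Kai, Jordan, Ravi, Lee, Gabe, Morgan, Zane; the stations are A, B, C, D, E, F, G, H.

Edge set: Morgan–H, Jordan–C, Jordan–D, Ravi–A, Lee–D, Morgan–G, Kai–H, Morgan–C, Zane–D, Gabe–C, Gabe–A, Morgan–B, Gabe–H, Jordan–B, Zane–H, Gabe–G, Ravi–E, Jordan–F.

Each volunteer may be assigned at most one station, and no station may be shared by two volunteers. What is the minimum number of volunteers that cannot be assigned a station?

1

One maximum matching: Kai→H, Jordan→F, Ravi→E, Lee→D, Gabe→C, Morgan→B.
The set {Kai, Lee, Zane} has only 2 neighbours ({D, H}), so by Hall's theorem at most 6 of the 7 volunteers can be matched.
That matches 6 of the 7, leaving 1 unmatched; no matching can do better.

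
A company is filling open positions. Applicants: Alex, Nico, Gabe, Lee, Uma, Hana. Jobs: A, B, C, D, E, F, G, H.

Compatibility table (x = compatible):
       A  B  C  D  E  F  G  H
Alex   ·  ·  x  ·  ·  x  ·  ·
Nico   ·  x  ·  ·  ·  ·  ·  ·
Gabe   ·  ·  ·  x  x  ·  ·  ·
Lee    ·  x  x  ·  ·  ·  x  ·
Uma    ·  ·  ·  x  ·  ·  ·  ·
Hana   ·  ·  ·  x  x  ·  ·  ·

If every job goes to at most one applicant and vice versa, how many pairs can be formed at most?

5

One maximum matching: Alex–F, Nico–B, Gabe–E, Lee–C, Uma–D.
The set {Gabe, Uma, Hana} has only 2 neighbours ({D, E}), so by Hall's theorem at most 5 of the 6 applicants can be matched.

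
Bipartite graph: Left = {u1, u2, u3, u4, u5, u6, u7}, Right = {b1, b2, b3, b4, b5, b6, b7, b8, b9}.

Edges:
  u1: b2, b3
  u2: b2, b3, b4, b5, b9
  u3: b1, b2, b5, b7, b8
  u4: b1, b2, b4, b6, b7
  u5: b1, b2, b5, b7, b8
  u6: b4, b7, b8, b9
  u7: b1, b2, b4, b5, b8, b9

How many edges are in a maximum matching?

One maximum matching: u1→b3, u2→b4, u3→b2, u4→b7, u5→b5, u6→b8, u7→b1.
This saturates every left vertex, so 7 is the maximum.

7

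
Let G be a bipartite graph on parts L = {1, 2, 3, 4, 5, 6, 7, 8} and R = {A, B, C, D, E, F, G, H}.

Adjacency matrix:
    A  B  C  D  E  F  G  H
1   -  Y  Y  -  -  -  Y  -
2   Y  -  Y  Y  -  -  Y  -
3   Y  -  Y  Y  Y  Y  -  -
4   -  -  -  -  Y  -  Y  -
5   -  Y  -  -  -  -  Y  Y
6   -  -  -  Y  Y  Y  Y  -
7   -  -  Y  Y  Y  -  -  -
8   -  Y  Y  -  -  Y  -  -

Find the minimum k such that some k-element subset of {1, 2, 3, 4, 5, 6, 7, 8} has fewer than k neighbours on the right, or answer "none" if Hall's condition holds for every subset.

none

A matching saturating every left vertex exists, for instance 1→C, 2→G, 3→A, 4→E, 5→H, 6→F, 7→D, 8→B.
By Hall's marriage theorem, this means |N(S)| ≥ |S| for every subset S, so no violating subset exists.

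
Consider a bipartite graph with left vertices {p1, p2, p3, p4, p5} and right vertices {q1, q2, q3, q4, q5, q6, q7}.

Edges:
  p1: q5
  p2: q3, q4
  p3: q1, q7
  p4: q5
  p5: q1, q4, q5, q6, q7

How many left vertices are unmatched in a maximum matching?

1

A valid assignment of size 4: p1–q5, p2–q4, p3–q7, p5–q6.
The set {p1, p4} has only 1 neighbour ({q5}), so by Hall's theorem at most 4 of the 5 left vertices can be matched.
That matches 4 of the 5, leaving 1 unmatched; no matching can do better.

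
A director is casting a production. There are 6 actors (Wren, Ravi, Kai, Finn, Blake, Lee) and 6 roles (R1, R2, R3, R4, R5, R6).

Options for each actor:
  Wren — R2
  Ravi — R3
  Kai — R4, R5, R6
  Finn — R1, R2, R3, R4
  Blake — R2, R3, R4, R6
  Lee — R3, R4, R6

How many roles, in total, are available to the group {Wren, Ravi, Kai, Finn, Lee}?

6

The union of neighbours of {Wren, Ravi, Kai, Finn, Lee} is {R1, R2, R3, R4, R5, R6}, which has 6 elements.
Since |N(S)| = 6 ≥ |S| = 5, Hall's condition holds for this subset.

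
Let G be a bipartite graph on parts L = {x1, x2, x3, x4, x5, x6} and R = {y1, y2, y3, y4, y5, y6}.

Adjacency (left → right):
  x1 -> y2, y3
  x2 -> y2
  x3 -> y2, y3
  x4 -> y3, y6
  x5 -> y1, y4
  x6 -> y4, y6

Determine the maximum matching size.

5

One maximum matching: x1→y3, x2→y2, x4→y6, x5→y1, x6→y4.
The set {x1, x2, x3} has only 2 neighbours ({y2, y3}), so by Hall's theorem at most 5 of the 6 left vertices can be matched.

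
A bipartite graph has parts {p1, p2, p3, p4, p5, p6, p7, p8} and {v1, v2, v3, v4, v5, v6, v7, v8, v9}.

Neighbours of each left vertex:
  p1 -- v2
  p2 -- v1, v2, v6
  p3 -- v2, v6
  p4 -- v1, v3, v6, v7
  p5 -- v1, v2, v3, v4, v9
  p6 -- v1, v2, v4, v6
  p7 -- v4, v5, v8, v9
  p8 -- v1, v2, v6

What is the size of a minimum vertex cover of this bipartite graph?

7

A maximum matching has 7 edges (e.g. p1–v2, p2–v1, p3–v6, p4–v7, p5–v3, p6–v4, p7–v8).
By König's theorem the minimum vertex cover has the same size. One such cover is {p4, p5, p6, p7, v1, v2, v6}.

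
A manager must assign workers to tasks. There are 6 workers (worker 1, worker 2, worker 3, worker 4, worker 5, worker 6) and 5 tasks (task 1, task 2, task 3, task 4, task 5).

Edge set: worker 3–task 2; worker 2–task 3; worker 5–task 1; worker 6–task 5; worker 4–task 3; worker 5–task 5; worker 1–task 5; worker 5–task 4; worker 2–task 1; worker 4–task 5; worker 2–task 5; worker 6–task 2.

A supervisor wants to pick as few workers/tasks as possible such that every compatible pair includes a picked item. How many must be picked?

{worker 2, worker 4, worker 5, task 2, task 5} is a vertex cover of size 5: every edge has an endpoint in this set.
No smaller cover exists because worker 1–task 5, worker 2–task 1, worker 3–task 2, worker 4–task 3, worker 5–task 4 is a matching of size 5, and a cover must include an endpoint of each of these disjoint edges (König's theorem).

5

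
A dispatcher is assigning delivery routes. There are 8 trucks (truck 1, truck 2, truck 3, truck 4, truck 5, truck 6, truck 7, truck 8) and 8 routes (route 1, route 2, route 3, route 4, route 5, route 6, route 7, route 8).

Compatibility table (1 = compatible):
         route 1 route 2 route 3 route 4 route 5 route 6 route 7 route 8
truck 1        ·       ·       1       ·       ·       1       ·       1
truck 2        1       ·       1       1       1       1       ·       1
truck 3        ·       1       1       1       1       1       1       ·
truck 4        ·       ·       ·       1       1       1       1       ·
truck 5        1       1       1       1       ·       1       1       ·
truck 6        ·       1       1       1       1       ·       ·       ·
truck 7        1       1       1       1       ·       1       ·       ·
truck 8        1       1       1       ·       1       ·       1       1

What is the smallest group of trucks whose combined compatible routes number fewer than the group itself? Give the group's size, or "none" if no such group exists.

A matching saturating every truck exists, for instance truck 1→route 8, truck 2→route 1, truck 3→route 7, truck 4→route 6, truck 5→route 4, truck 6→route 5, truck 7→route 2, truck 8→route 3.
By Hall's marriage theorem, this means |N(S)| ≥ |S| for every subset S, so no violating subset exists.

none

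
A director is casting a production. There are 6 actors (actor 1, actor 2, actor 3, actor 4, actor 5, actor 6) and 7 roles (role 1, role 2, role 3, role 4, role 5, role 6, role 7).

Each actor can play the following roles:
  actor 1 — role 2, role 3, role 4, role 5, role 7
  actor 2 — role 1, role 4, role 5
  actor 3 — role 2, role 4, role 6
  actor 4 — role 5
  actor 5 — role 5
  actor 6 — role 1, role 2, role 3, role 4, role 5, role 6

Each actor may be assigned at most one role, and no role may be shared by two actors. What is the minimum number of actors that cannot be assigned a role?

For example, pair actor 1-role 7, actor 2-role 4, actor 3-role 2, actor 4-role 5, actor 6-role 1.
The set {actor 4, actor 5} has only 1 neighbour ({role 5}), so by Hall's theorem at most 5 of the 6 actors can be matched.
That matches 5 of the 6, leaving 1 unmatched; no matching can do better.

1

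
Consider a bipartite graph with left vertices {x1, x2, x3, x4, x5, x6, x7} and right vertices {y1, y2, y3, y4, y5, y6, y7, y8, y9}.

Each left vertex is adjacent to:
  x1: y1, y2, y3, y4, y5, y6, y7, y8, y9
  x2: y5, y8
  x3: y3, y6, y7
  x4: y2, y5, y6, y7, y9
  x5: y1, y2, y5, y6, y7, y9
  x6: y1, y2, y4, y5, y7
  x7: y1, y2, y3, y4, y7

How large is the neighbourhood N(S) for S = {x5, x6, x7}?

8

The union of neighbours of {x5, x6, x7} is {y1, y2, y3, y4, y5, y6, y7, y9}, which has 8 elements.
Since |N(S)| = 8 ≥ |S| = 3, Hall's condition holds for this subset.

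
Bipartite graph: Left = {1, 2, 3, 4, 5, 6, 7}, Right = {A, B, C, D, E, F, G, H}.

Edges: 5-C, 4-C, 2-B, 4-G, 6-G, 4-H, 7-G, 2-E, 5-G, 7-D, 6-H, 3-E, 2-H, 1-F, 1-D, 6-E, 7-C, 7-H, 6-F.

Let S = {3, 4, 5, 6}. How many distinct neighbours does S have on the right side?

The union of neighbours of {3, 4, 5, 6} is {C, E, F, G, H}, which has 5 elements.
Since |N(S)| = 5 ≥ |S| = 4, Hall's condition holds for this subset.

5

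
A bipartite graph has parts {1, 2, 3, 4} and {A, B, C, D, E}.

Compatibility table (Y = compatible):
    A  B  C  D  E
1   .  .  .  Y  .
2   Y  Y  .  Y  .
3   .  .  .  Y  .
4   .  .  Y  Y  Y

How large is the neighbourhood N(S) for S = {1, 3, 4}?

The union of neighbours of {1, 3, 4} is {C, D, E}, which has 3 elements.
Since |N(S)| = 3 ≥ |S| = 3, Hall's condition holds for this subset.

3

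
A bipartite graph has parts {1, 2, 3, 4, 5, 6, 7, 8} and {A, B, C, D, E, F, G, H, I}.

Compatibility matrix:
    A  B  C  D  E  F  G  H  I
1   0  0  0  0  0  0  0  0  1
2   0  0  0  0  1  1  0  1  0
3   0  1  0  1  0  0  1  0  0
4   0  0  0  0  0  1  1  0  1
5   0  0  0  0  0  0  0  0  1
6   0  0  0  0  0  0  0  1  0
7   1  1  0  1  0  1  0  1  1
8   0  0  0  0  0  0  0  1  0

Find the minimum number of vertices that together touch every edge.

6

{2, 3, 4, 7, H, I} is a vertex cover of size 6: every edge has an endpoint in this set.
No smaller cover exists because 1–I, 2–E, 3–B, 4–F, 6–H, 7–A is a matching of size 6, and a cover must include an endpoint of each of these disjoint edges (König's theorem).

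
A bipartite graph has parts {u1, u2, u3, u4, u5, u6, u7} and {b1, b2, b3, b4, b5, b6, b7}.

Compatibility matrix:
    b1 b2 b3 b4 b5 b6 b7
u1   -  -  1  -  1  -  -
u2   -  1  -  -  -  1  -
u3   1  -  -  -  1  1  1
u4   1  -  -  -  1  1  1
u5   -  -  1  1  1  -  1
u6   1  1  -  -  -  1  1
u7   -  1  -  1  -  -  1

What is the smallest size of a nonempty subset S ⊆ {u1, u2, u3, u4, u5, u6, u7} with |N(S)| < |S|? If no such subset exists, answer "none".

none

A matching saturating every left vertex exists, for instance u1→b3, u2→b2, u3→b1, u4→b5, u5→b4, u6→b6, u7→b7.
By Hall's marriage theorem, this means |N(S)| ≥ |S| for every subset S, so no violating subset exists.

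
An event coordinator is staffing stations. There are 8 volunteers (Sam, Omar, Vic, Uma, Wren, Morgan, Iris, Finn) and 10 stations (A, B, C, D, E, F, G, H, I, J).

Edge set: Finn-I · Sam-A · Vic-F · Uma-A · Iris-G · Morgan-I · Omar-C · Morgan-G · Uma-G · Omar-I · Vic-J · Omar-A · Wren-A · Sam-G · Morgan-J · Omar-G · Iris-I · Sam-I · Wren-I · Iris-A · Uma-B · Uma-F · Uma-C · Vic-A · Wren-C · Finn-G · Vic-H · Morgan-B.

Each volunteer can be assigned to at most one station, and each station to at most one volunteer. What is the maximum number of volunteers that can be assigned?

A valid assignment of size 7: Sam–A, Omar–G, Vic–H, Uma–B, Wren–C, Morgan–J, Iris–I.
The set {Sam, Omar, Wren, Iris, Finn} has only 4 neighbours ({A, C, G, I}), so by Hall's theorem at most 7 of the 8 volunteers can be matched.

7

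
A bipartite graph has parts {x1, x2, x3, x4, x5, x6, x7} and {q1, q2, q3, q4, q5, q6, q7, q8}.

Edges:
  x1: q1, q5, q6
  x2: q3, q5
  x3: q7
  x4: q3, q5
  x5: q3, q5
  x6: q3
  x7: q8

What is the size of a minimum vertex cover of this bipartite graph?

5

A maximum matching has 5 edges (e.g. x1–q6, x2–q3, x3–q7, x4–q5, x7–q8).
By König's theorem the minimum vertex cover has the same size. One such cover is {x1, x3, x7, q3, q5}.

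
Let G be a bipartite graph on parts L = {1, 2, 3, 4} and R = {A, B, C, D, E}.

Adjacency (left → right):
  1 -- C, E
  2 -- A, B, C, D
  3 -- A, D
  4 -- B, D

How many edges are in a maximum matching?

For example, pair 1-E, 2-C, 3-D, 4-B.
All 4 left vertices are matched, so no larger matching exists.

4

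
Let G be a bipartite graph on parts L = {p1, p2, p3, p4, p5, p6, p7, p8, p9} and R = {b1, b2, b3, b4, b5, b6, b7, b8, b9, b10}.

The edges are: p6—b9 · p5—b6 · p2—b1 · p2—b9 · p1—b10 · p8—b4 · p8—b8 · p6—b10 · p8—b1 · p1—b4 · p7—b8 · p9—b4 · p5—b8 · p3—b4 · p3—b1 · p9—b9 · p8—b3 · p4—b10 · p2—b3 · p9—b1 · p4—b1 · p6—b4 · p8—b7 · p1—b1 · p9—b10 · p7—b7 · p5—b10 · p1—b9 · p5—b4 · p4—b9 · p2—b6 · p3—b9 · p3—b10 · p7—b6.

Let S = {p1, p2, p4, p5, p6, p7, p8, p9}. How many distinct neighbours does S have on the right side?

8

The union of neighbours of {p1, p2, p4, p5, p6, p7, p8, p9} is {b1, b3, b4, b6, b7, b8, b9, b10}, which has 8 elements.
Since |N(S)| = 8 ≥ |S| = 8, Hall's condition holds for this subset.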